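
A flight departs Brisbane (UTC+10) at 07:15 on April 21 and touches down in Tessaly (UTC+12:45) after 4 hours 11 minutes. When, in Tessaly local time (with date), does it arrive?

14:11 on April 21

Convert departure to UTC: 07:15 − 10:00 = 21:15 UTC on Apr 20.
Add 4 hours and 11 minutes travel time → 01:26 UTC (Apr 21).
Tessaly is UTC+12:45, so local arrival = 01:26 + 12:45 = 14:11 on Apr 21.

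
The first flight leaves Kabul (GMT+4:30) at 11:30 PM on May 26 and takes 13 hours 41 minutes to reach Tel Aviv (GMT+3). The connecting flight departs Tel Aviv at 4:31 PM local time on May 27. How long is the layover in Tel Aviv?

4 hours 50 minutes

Convert departure to UTC: 11:30 PM − 4:30 = 7:00 PM UTC on May 26.
Add 13 hours and 41 minutes flight time → 8:41 AM UTC (May 27).
Tel Aviv is UTC+3:00, so local arrival = 8:41 AM + 3:00 = 11:41 AM on May 27.
Layover = 4:31 PM − 11:41 AM = 4 hours 50 minutes.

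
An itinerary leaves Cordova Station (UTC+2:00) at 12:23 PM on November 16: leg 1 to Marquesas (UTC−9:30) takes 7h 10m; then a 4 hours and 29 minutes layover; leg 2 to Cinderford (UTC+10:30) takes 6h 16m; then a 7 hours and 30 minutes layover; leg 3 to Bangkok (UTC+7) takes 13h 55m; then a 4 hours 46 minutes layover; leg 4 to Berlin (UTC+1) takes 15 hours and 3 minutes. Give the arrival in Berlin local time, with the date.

Convert departure to UTC: 12:23 PM − 2:00 = 10:23 AM UTC on Nov 16.
Add 7 hours and 10 minutes leg 1 → 5:33 PM UTC.
Add 4 hours 29 minutes layover in Marquesas → 10:02 PM UTC.
Add 6 hours and 16 minutes leg 2 → 4:18 AM UTC (Nov 17).
Add 7 hours 30 minutes layover in Cinderford → 11:48 AM UTC.
Add 13 hours 55 minutes leg 3 → 1:43 AM UTC (Nov 18).
Add 4 hours 46 minutes layover in Bangkok → 6:29 AM UTC.
Add 15 hours and 3 minutes leg 4 → 9:32 PM UTC.
Berlin is UTC+1:00, so local arrival = 9:32 PM + 1:00 = 10:32 PM on Nov 18.

10:32 PM on November 18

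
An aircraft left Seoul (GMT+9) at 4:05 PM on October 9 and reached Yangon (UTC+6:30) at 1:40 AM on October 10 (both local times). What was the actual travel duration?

12 hours 5 minutes

Departure in UTC: 4:05 PM − 9:00 = 7:05 AM on Oct 9.
Arrival in UTC: 1:40 AM − 6:30 = 7:10 PM on Oct 9.
Elapsed = 7:10 PM − 7:05 AM = 12 hours 5 minutes.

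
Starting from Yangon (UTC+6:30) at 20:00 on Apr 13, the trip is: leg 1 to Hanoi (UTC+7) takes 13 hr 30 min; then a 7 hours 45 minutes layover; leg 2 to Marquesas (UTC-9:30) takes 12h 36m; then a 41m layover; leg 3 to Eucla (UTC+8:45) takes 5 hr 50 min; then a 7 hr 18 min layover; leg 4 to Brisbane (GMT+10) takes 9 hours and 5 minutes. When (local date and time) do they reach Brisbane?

08:15 on Apr 16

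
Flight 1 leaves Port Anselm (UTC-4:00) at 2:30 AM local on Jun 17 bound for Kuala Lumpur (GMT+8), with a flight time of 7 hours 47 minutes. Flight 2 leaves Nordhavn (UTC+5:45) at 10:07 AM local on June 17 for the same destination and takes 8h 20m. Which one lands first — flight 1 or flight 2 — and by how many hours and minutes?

the second, by 1 hour 35 minutes

Flight 1 in UTC: 2:30 AM + 4:00 = 6:30 AM on Jun 17.
+7 hours 47 minutes → arrive 2:17 PM UTC on Jun 17.
Flight 2 in UTC: 10:07 AM − 5:45 = 4:22 AM on Jun 17.
+8 hours 20 minutes → arrive 12:42 PM UTC on Jun 17.
Flight 2 lands earlier by 1 hour 35 minutes.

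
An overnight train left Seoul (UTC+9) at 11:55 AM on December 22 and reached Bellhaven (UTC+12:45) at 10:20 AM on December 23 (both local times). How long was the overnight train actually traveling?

Departure in UTC: 11:55 AM − 9:00 = 2:55 AM on Dec 22.
Arrival in UTC: 10:20 AM − 12:45 = 9:35 PM on Dec 22.
Elapsed = 9:35 PM − 2:55 AM = 18 hours 40 minutes.

18 hours 40 minutes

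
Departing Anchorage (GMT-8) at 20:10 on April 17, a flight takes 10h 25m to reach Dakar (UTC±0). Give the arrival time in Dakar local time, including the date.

Convert departure to UTC: 20:10 + 8:00 = 04:10 UTC on Apr 18.
Add 10 hours and 25 minutes travel time → 14:35 UTC.
Dakar is UTC+0, so local arrival is the same: 14:35 on Apr 18.

14:35 on Apr 18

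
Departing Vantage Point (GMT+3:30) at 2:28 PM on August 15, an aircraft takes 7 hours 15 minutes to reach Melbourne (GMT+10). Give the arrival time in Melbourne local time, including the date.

4:13 AM on August 16

Convert departure to UTC: 2:28 PM − 3:30 = 10:58 AM UTC on Aug 15.
Add 7 hours 15 minutes travel time → 6:13 PM UTC.
Melbourne is UTC+10:00, so local arrival = 6:13 PM + 10:00 = 4:13 AM on Aug 16.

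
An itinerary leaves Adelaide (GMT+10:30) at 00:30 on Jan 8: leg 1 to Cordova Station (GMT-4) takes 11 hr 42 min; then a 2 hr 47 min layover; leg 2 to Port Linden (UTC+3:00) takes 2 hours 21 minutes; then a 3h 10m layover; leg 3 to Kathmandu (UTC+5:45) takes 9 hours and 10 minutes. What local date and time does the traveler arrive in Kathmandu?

Convert departure to UTC: 00:30 − 10:30 = 14:00 UTC on Jan 7.
Add 11 hours 42 minutes leg 1 → 01:42 UTC (Jan 8).
Add 2 hours and 47 minutes layover in Cordova Station → 04:29 UTC.
Add 2 hours 21 minutes leg 2 → 06:50 UTC.
Add 3 hours and 10 minutes layover in Port Linden → 10:00 UTC.
Add 9 hours 10 minutes leg 3 → 19:10 UTC.
Kathmandu is UTC+5:45, so local arrival = 19:10 + 5:45 = 00:55 on Jan 9.

00:55 on Jan 9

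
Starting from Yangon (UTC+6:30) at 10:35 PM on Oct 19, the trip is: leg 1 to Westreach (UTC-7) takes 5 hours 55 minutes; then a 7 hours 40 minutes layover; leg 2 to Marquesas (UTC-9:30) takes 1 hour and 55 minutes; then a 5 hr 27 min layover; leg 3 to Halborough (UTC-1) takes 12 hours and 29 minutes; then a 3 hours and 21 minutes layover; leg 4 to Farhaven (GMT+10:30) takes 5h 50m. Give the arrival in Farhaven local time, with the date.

Convert departure to UTC: 10:35 PM − 6:30 = 4:05 PM UTC on Oct 19.
Add 5 hours 55 minutes leg 1 → 10:00 PM UTC.
Add 7 hours and 40 minutes layover in Westreach → 5:40 AM UTC (Oct 20).
Add 1 hour and 55 minutes leg 2 → 7:35 AM UTC.
Add 5 hours and 27 minutes layover in Marquesas → 1:02 PM UTC.
Add 12 hours and 29 minutes leg 3 → 1:31 AM UTC (Oct 21).
Add 3 hours and 21 minutes layover in Halborough → 4:52 AM UTC.
Add 5 hours and 50 minutes leg 4 → 10:42 AM UTC.
Farhaven is UTC+10:30, so local arrival = 10:42 AM + 10:30 = 9:12 PM on Oct 21.

9:12 PM on Oct 21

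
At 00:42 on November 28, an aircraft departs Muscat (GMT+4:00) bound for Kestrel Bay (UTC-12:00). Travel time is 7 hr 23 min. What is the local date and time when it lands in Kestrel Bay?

16:05 on Nov 27

Convert departure to UTC: 00:42 − 4:00 = 20:42 UTC on Nov 27.
Add 7 hours and 23 minutes travel time → 04:05 UTC (Nov 28).
Kestrel Bay is UTC−12:00, so local arrival = 04:05 − 12:00 = 16:05 on Nov 27.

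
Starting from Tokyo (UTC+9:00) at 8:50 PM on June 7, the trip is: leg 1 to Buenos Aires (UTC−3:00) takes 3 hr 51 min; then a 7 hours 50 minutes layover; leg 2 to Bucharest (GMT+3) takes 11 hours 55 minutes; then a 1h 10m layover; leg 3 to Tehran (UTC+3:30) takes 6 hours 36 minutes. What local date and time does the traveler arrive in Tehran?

10:42 PM on June 8

Convert departure to UTC: 8:50 PM − 9:00 = 11:50 AM UTC on Jun 7.
Add 3 hours and 51 minutes leg 1 → 3:41 PM UTC.
Add 7 hours 50 minutes layover in Buenos Aires → 11:31 PM UTC.
Add 11 hours 55 minutes leg 2 → 11:26 AM UTC (Jun 8).
Add 1 hour and 10 minutes layover in Bucharest → 12:36 PM UTC.
Add 6 hours and 36 minutes leg 3 → 7:12 PM UTC.
Tehran is UTC+3:30, so local arrival = 7:12 PM + 3:30 = 10:42 PM on Jun 8.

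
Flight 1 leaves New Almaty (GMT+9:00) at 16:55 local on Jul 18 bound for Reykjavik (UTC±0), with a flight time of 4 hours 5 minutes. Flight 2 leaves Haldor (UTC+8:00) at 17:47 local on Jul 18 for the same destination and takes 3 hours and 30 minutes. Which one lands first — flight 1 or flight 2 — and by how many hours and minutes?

Flight 1 in UTC: 16:55 − 9:00 = 07:55 on Jul 18.
+4 hours and 5 minutes → arrive 12:00 UTC on Jul 18.
Flight 2 in UTC: 17:47 − 8:00 = 09:47 on Jul 18.
+3 hours and 30 minutes → arrive 13:17 UTC on Jul 18.
Flight 1 lands earlier by 1 hour 17 minutes.

the first, by 1 hour 17 minutes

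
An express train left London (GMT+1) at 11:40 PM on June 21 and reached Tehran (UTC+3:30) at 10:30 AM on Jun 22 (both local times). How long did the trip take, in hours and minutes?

8 hours 20 minutes

Departure in UTC: 11:40 PM − 1:00 = 10:40 PM on Jun 21.
Arrival in UTC: 10:30 AM − 3:30 = 7:00 AM on Jun 22.
Elapsed = 7:00 AM − 10:40 PM (+1 day) = 8 hours 20 minutes.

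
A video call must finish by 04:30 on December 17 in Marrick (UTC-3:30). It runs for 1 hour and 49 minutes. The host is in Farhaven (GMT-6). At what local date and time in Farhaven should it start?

Target end time in UTC: 04:30 + 3:30 = 08:00 on Dec 17.
Subtract 1 hour and 49 minutes → start 06:11 UTC on Dec 17.
Farhaven is UTC−6:00: 06:11 − 6:00 = 00:11 on Dec 17.

00:11 on December 17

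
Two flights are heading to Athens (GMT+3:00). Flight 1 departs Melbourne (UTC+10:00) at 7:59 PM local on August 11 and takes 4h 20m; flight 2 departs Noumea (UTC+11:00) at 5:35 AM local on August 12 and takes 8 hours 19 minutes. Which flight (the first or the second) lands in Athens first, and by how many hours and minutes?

Flight 1 in UTC: 7:59 PM − 10:00 = 9:59 AM on Aug 11.
+4 hours and 20 minutes → arrive 2:19 PM UTC on Aug 11.
Flight 2 in UTC: 5:35 AM − 11:00 = 6:35 PM on Aug 11.
+8 hours 19 minutes → arrive 2:54 AM UTC on Aug 12.
Flight 1 lands earlier by 12 hours 35 minutes.

the first, by 12 hours 35 minutes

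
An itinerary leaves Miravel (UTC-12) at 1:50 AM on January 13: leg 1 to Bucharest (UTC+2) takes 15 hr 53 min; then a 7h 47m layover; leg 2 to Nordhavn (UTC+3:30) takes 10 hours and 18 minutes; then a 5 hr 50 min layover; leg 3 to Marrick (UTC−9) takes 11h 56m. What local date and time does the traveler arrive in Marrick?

Convert departure to UTC: 1:50 AM + 12:00 = 1:50 PM UTC on Jan 13.
Add 15 hours 53 minutes leg 1 → 5:43 AM UTC (Jan 14).
Add 7 hours 47 minutes layover in Bucharest → 1:30 PM UTC.
Add 10 hours and 18 minutes leg 2 → 11:48 PM UTC.
Add 5 hours and 50 minutes layover in Nordhavn → 5:38 AM UTC (Jan 15).
Add 11 hours 56 minutes leg 3 → 5:34 PM UTC.
Marrick is UTC−9:00, so local arrival = 5:34 PM − 9:00 = 8:34 AM on Jan 15.

8:34 AM on January 15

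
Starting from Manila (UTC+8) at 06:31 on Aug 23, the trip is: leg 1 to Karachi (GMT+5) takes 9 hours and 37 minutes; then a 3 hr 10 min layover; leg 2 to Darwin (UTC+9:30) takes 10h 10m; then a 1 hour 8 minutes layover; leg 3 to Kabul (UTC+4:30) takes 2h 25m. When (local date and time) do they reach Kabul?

05:31 on August 24

Convert departure to UTC: 06:31 − 8:00 = 22:31 UTC on Aug 22.
Add 9 hours and 37 minutes leg 1 → 08:08 UTC (Aug 23).
Add 3 hours and 10 minutes layover in Karachi → 11:18 UTC.
Add 10 hours and 10 minutes leg 2 → 21:28 UTC.
Add 1 hour 8 minutes layover in Darwin → 22:36 UTC.
Add 2 hours 25 minutes leg 3 → 01:01 UTC (Aug 24).
Kabul is UTC+4:30, so local arrival = 01:01 + 4:30 = 05:31 on Aug 24.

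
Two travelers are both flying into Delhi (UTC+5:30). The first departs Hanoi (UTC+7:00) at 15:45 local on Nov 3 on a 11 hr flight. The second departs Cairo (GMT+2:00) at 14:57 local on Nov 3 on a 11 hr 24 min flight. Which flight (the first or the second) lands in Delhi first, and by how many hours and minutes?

the first, by 4 hours 36 minutes

Flight 1 in UTC: 15:45 − 7:00 = 08:45 on Nov 3.
+11 hours → arrive 19:45 UTC on Nov 3.
Flight 2 in UTC: 14:57 − 2:00 = 12:57 on Nov 3.
+11 hours 24 minutes → arrive 00:21 UTC on Nov 4.
Flight 1 lands earlier by 4 hours 36 minutes.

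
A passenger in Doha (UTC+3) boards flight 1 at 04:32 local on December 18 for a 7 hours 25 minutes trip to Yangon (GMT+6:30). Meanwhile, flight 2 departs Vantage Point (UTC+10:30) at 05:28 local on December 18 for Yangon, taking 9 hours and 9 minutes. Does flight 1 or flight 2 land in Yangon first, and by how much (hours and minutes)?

the second, by 4 hours 50 minutes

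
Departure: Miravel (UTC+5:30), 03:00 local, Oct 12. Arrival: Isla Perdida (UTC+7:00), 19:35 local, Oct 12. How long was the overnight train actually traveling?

Isla Perdida is 1:30 ahead of Miravel.
Clock-face elapsed time (ignoring zones) is 16 hours 35 minutes.
Actual elapsed = 16 hours 35 minutes − 1:30 = 15 hours 5 minutes.

15 hours 5 minutes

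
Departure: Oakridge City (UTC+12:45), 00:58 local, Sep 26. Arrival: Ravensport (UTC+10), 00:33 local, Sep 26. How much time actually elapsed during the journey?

Departure in UTC: 00:58 − 12:45 = 12:13 on Sep 25.
Arrival in UTC: 00:33 − 10:00 = 14:33 on Sep 25.
Elapsed = 14:33 − 12:13 = 2 hours 20 minutes.

2 hours 20 minutes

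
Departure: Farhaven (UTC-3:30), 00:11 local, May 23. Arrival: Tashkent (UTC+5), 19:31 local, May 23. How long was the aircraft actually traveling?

Departure in UTC: 00:11 + 3:30 = 03:41 on May 23.
Arrival in UTC: 19:31 − 5:00 = 14:31 on May 23.
Elapsed = 14:31 − 03:41 = 10 hours 50 minutes.

10 hours 50 minutes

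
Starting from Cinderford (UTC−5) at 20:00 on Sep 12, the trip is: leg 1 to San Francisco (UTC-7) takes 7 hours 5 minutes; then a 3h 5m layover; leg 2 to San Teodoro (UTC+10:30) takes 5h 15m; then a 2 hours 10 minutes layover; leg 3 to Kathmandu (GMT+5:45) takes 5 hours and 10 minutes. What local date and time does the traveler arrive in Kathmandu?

05:30 on September 14

Convert departure to UTC: 20:00 + 5:00 = 01:00 UTC on Sep 13.
Add 7 hours 5 minutes leg 1 → 08:05 UTC.
Add 3 hours and 5 minutes layover in San Francisco → 11:10 UTC.
Add 5 hours and 15 minutes leg 2 → 16:25 UTC.
Add 2 hours 10 minutes layover in San Teodoro → 18:35 UTC.
Add 5 hours 10 minutes leg 3 → 23:45 UTC.
Kathmandu is UTC+5:45, so local arrival = 23:45 + 5:45 = 05:30 on Sep 14.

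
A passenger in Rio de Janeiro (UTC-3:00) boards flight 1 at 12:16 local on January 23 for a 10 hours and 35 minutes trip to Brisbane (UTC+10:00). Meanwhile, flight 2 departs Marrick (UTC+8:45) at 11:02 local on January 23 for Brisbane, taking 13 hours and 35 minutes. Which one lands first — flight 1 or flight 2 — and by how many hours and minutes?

the second, by 9 hours 59 minutes

Flight 1 in UTC: 12:16 + 3:00 = 15:16 on Jan 23.
+10 hours and 35 minutes → arrive 01:51 UTC on Jan 24.
Flight 2 in UTC: 11:02 − 8:45 = 02:17 on Jan 23.
+13 hours and 35 minutes → arrive 15:52 UTC on Jan 23.
Flight 2 lands earlier by 9 hours 59 minutes.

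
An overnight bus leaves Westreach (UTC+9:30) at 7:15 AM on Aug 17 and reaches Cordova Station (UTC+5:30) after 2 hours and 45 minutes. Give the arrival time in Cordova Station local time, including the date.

6:00 AM on August 17

Convert departure to UTC: 7:15 AM − 9:30 = 9:45 PM UTC on Aug 16.
Add 2 hours 45 minutes travel time → 12:30 AM UTC (Aug 17).
Cordova Station is UTC+5:30, so local arrival = 12:30 AM + 5:30 = 6:00 AM on Aug 17.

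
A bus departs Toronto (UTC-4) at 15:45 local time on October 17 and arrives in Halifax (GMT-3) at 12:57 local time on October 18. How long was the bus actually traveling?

20 hours 12 minutes

Departure in UTC: 15:45 + 4:00 = 19:45 on Oct 17.
Arrival in UTC: 12:57 + 3:00 = 15:57 on Oct 18.
Elapsed = 15:57 − 19:45 (+1 day) = 20 hours 12 minutes.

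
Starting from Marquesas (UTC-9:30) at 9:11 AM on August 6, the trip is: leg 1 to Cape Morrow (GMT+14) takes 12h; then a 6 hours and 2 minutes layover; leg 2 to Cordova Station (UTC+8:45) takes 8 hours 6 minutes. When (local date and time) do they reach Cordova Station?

Convert departure to UTC: 9:11 AM + 9:30 = 6:41 PM UTC on Aug 6.
Add 12 hours leg 1 → 6:41 AM UTC (Aug 7).
Add 6 hours and 2 minutes layover in Cape Morrow → 12:43 PM UTC.
Add 8 hours and 6 minutes leg 2 → 8:49 PM UTC.
Cordova Station is UTC+8:45, so local arrival = 8:49 PM + 8:45 = 5:34 AM on Aug 8.

5:34 AM on Aug 8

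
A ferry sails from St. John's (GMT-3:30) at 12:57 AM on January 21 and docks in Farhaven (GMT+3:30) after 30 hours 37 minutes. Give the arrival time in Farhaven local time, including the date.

Convert departure to UTC: 12:57 AM + 3:30 = 4:27 AM UTC on Jan 21.
Add 30 hours and 37 minutes travel time → 11:04 AM UTC (Jan 22).
Farhaven is UTC+3:30, so local arrival = 11:04 AM + 3:30 = 2:34 PM on Jan 22.

2:34 PM on January 22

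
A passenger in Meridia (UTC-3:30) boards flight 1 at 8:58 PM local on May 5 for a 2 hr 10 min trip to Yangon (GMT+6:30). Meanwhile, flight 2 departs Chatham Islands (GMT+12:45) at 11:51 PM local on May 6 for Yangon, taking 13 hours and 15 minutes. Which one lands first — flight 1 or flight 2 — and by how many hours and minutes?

Flight 1 in UTC: 8:58 PM + 3:30 = 12:28 AM on May 6.
+2 hours 10 minutes → arrive 2:38 AM UTC on May 6.
Flight 2 in UTC: 11:51 PM − 12:45 = 11:06 AM on May 6.
+13 hours 15 minutes → arrive 12:21 AM UTC on May 7.
Flight 1 lands earlier by 21 hours 43 minutes.

the first, by 21 hours 43 minutes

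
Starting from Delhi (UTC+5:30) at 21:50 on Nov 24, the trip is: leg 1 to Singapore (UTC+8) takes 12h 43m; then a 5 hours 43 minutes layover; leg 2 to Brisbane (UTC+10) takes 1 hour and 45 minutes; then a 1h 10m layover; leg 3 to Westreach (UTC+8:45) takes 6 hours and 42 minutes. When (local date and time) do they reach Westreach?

05:08 on Nov 26

Convert departure to UTC: 21:50 − 5:30 = 16:20 UTC on Nov 24.
Add 12 hours and 43 minutes leg 1 → 05:03 UTC (Nov 25).
Add 5 hours 43 minutes layover in Singapore → 10:46 UTC.
Add 1 hour and 45 minutes leg 2 → 12:31 UTC.
Add 1 hour 10 minutes layover in Brisbane → 13:41 UTC.
Add 6 hours and 42 minutes leg 3 → 20:23 UTC.
Westreach is UTC+8:45, so local arrival = 20:23 + 8:45 = 05:08 on Nov 26.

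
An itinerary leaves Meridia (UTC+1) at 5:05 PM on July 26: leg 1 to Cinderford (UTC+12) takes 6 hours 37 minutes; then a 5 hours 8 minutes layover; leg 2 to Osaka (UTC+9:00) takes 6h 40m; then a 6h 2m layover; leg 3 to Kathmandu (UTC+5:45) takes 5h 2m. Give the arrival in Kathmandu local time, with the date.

3:19 AM on July 28

Convert departure to UTC: 5:05 PM − 1:00 = 4:05 PM UTC on Jul 26.
Add 6 hours 37 minutes leg 1 → 10:42 PM UTC.
Add 5 hours and 8 minutes layover in Cinderford → 3:50 AM UTC (Jul 27).
Add 6 hours and 40 minutes leg 2 → 10:30 AM UTC.
Add 6 hours 2 minutes layover in Osaka → 4:32 PM UTC.
Add 5 hours and 2 minutes leg 3 → 9:34 PM UTC.
Kathmandu is UTC+5:45, so local arrival = 9:34 PM + 5:45 = 3:19 AM on Jul 28.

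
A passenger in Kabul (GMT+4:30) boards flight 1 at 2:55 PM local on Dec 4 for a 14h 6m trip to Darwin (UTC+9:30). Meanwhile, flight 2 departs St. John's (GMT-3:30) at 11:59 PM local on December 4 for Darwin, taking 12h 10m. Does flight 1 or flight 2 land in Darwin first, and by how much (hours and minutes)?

the first, by 15 hours 8 minutes

Flight 1 in UTC: 2:55 PM − 4:30 = 10:25 AM on Dec 4.
+14 hours and 6 minutes → arrive 12:31 AM UTC on Dec 5.
Flight 2 in UTC: 11:59 PM + 3:30 = 3:29 AM on Dec 5.
+12 hours 10 minutes → arrive 3:39 PM UTC on Dec 5.
Flight 1 lands earlier by 15 hours 8 minutes.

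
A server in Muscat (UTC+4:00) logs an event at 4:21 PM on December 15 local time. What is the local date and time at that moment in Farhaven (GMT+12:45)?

1:06 AM on Dec 16

Farhaven is 8:45 ahead of Muscat.
Shift by the zone difference: 4:21 PM + 8:45 = 1:06 AM on Dec 16 in Farhaven.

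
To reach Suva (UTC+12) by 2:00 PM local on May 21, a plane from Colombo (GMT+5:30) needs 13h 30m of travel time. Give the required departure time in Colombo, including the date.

6:00 PM on May 20

Target arrival in UTC: 2:00 PM − 12:00 = 2:00 AM on May 21.
Subtract 13 hours 30 minutes → departure 12:30 PM UTC on May 20.
Colombo is UTC+5:30: 12:30 PM + 5:30 = 6:00 PM on May 20.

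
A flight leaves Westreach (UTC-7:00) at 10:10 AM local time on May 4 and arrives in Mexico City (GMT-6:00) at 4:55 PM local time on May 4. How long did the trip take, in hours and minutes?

Mexico City is 1:00 ahead of Westreach.
Clock-face elapsed time (ignoring zones) is 6 hours 45 minutes.
Actual elapsed = 6 hours 45 minutes − 1:00 = 5 hours 45 minutes.

5 hours 45 minutes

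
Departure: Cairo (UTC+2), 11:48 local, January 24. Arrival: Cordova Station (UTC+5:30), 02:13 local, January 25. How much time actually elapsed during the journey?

Cordova Station is 3:30 ahead of Cairo.
Clock-face elapsed time (ignoring zones) is 14 hours 25 minutes.
Actual elapsed = 14 hours 25 minutes − 3:30 = 10 hours 55 minutes.

10 hours 55 minutes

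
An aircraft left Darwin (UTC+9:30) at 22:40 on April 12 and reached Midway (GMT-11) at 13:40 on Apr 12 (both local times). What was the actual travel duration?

Departure in UTC: 22:40 − 9:30 = 13:10 on Apr 12.
Arrival in UTC: 13:40 + 11:00 = 00:40 on Apr 13.
Elapsed = 00:40 − 13:10 (+1 day) = 11 hours 30 minutes.

11 hours 30 minutes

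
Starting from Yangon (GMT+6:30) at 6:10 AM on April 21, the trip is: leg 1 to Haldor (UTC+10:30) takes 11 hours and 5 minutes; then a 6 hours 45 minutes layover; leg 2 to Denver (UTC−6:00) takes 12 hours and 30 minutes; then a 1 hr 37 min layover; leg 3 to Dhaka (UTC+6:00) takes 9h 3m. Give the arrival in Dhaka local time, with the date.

10:40 PM on Apr 22

Convert departure to UTC: 6:10 AM − 6:30 = 11:40 PM UTC on Apr 20.
Add 11 hours 5 minutes leg 1 → 10:45 AM UTC (Apr 21).
Add 6 hours and 45 minutes layover in Haldor → 5:30 PM UTC.
Add 12 hours and 30 minutes leg 2 → 6:00 AM UTC (Apr 22).
Add 1 hour and 37 minutes layover in Denver → 7:37 AM UTC.
Add 9 hours 3 minutes leg 3 → 4:40 PM UTC.
Dhaka is UTC+6:00, so local arrival = 4:40 PM + 6:00 = 10:40 PM on Apr 22.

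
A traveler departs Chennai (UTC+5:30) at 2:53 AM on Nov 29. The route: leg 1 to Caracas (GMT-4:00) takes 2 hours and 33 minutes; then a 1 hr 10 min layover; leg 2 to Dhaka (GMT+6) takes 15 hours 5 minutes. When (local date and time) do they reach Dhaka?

Convert departure to UTC: 2:53 AM − 5:30 = 9:23 PM UTC on Nov 28.
Add 2 hours and 33 minutes leg 1 → 11:56 PM UTC.
Add 1 hour 10 minutes layover in Caracas → 1:06 AM UTC (Nov 29).
Add 15 hours and 5 minutes leg 2 → 4:11 PM UTC.
Dhaka is UTC+6:00, so local arrival = 4:11 PM + 6:00 = 10:11 PM on Nov 29.

10:11 PM on Nov 29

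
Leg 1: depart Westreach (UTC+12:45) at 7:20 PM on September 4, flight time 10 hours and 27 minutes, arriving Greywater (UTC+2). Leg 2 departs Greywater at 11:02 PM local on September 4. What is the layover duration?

Convert departure to UTC: 7:20 PM − 12:45 = 6:35 AM UTC on Sep 4.
Add 10 hours and 27 minutes flight time → 5:02 PM UTC.
Greywater is UTC+2:00, so local arrival = 5:02 PM + 2:00 = 7:02 PM on Sep 4.
Layover = 11:02 PM − 7:02 PM = 4 hours.

4 hours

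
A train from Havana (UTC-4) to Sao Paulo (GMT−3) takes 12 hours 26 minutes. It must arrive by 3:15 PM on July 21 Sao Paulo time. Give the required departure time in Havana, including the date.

1:49 AM on July 21

Target arrival in UTC: 3:15 PM + 3:00 = 6:15 PM on Jul 21.
Subtract 12 hours 26 minutes → departure 5:49 AM UTC on Jul 21.
Havana is UTC−4:00: 5:49 AM − 4:00 = 1:49 AM on Jul 21.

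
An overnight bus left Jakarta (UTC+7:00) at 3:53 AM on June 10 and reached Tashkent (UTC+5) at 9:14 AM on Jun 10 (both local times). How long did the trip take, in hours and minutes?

Departure in UTC: 3:53 AM − 7:00 = 8:53 PM on Jun 9.
Arrival in UTC: 9:14 AM − 5:00 = 4:14 AM on Jun 10.
Elapsed = 4:14 AM − 8:53 PM (+1 day) = 7 hours 21 minutes.

7 hours 21 minutes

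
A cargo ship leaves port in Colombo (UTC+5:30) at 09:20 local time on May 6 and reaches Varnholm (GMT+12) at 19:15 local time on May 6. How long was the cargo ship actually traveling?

Departure in UTC: 09:20 − 5:30 = 03:50 on May 6.
Arrival in UTC: 19:15 − 12:00 = 07:15 on May 6.
Elapsed = 07:15 − 03:50 = 3 hours 25 minutes.

3 hours 25 minutes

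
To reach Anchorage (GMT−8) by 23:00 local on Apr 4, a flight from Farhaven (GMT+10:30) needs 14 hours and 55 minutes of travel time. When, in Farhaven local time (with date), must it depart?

Target arrival in UTC: 23:00 + 8:00 = 07:00 on Apr 5.
Subtract 14 hours 55 minutes → departure 16:05 UTC on Apr 4.
Farhaven is UTC+10:30: 16:05 + 10:30 = 02:35 on Apr 5.

02:35 on April 5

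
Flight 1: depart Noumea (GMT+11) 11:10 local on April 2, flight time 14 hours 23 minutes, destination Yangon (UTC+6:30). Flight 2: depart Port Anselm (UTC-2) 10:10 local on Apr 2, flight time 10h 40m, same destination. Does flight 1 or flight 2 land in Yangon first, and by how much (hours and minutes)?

Flight 1 in UTC: 11:10 − 11:00 = 00:10 on Apr 2.
+14 hours 23 minutes → arrive 14:33 UTC on Apr 2.
Flight 2 in UTC: 10:10 + 2:00 = 12:10 on Apr 2.
+10 hours and 40 minutes → arrive 22:50 UTC on Apr 2.
Flight 1 lands earlier by 8 hours 17 minutes.

the first, by 8 hours 17 minutes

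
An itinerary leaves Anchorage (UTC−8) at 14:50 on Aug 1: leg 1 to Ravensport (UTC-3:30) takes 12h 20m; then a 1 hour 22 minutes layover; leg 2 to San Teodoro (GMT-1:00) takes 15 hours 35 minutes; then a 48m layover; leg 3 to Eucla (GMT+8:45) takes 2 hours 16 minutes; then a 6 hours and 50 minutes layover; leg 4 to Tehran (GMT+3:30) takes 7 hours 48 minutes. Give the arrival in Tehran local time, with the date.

01:19 on August 4

Convert departure to UTC: 14:50 + 8:00 = 22:50 UTC on Aug 1.
Add 12 hours and 20 minutes leg 1 → 11:10 UTC (Aug 2).
Add 1 hour and 22 minutes layover in Ravensport → 12:32 UTC.
Add 15 hours and 35 minutes leg 2 → 04:07 UTC (Aug 3).
Add 48 minutes layover in San Teodoro → 04:55 UTC.
Add 2 hours 16 minutes leg 3 → 07:11 UTC.
Add 6 hours and 50 minutes layover in Eucla → 14:01 UTC.
Add 7 hours 48 minutes leg 4 → 21:49 UTC.
Tehran is UTC+3:30, so local arrival = 21:49 + 3:30 = 01:19 on Aug 4.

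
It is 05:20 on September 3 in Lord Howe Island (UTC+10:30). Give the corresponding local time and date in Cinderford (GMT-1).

17:50 on Sep 2

Cinderford is 11:30 behind Lord Howe Island.
Shift by the zone difference: 05:20 − 11:30 = 17:50 on Sep 2 in Cinderford.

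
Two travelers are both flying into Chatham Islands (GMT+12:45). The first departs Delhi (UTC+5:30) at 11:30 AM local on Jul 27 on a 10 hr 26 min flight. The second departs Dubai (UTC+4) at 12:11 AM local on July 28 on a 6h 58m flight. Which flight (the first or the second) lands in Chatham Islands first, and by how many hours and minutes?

the first, by 10 hours 43 minutes

Flight 1 in UTC: 11:30 AM − 5:30 = 6:00 AM on Jul 27.
+10 hours and 26 minutes → arrive 4:26 PM UTC on Jul 27.
Flight 2 in UTC: 12:11 AM − 4:00 = 8:11 PM on Jul 27.
+6 hours 58 minutes → arrive 3:09 AM UTC on Jul 28.
Flight 1 lands earlier by 10 hours 43 minutes.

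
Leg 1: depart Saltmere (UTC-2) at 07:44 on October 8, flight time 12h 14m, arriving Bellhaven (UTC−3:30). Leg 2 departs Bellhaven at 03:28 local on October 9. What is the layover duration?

9 hours

Convert departure to UTC: 07:44 + 2:00 = 09:44 UTC on Oct 8.
Add 12 hours and 14 minutes flight time → 21:58 UTC.
Bellhaven is UTC−3:30, so local arrival = 21:58 − 3:30 = 18:28 on Oct 8.
Layover = 03:28 − 18:28 (+1 day) = 9 hours.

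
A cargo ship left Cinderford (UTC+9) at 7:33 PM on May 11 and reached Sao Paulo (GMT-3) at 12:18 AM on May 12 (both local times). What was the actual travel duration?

16 hours 45 minutes

Sao Paulo is 12:00 behind Cinderford.
Clock-face elapsed time (ignoring zones) is 4 hours 45 minutes.
Actual elapsed = 4 hours 45 minutes + 12:00 = 16 hours 45 minutes.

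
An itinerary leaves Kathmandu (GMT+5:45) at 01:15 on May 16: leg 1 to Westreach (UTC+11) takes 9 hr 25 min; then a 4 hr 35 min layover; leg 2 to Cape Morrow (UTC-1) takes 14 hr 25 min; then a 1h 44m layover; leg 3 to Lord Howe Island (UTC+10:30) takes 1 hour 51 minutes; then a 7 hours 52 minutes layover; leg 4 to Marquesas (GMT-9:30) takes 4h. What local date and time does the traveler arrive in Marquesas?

05:52 on May 17

Convert departure to UTC: 01:15 − 5:45 = 19:30 UTC on May 15.
Add 9 hours and 25 minutes leg 1 → 04:55 UTC (May 16).
Add 4 hours 35 minutes layover in Westreach → 09:30 UTC.
Add 14 hours 25 minutes leg 2 → 23:55 UTC.
Add 1 hour 44 minutes layover in Cape Morrow → 01:39 UTC (May 17).
Add 1 hour and 51 minutes leg 3 → 03:30 UTC.
Add 7 hours 52 minutes layover in Lord Howe Island → 11:22 UTC.
Add 4 hours leg 4 → 15:22 UTC.
Marquesas is UTC−9:30, so local arrival = 15:22 − 9:30 = 05:52 on May 17.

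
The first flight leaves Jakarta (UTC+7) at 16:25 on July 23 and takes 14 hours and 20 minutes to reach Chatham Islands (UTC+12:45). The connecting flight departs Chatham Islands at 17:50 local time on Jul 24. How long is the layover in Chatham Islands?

5 hours 20 minutes

Convert departure to UTC: 16:25 − 7:00 = 09:25 UTC on Jul 23.
Add 14 hours 20 minutes flight time → 23:45 UTC.
Chatham Islands is UTC+12:45, so local arrival = 23:45 + 12:45 = 12:30 on Jul 24.
Layover = 17:50 − 12:30 = 5 hours 20 minutes.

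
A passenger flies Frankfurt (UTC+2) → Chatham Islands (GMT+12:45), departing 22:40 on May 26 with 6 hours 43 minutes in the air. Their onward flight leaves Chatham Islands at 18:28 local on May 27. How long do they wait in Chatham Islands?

Convert departure to UTC: 22:40 − 2:00 = 20:40 UTC on May 26.
Add 6 hours 43 minutes flight time → 03:23 UTC (May 27).
Chatham Islands is UTC+12:45, so local arrival = 03:23 + 12:45 = 16:08 on May 27.
Layover = 18:28 − 16:08 = 2 hours 20 minutes.

2 hours 20 minutes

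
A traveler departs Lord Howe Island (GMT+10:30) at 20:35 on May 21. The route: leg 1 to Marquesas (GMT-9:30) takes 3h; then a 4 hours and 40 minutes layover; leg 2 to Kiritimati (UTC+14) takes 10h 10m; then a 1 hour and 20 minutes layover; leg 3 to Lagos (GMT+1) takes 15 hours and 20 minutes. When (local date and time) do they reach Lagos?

Convert departure to UTC: 20:35 − 10:30 = 10:05 UTC on May 21.
Add 3 hours leg 1 → 13:05 UTC.
Add 4 hours and 40 minutes layover in Marquesas → 17:45 UTC.
Add 10 hours 10 minutes leg 2 → 03:55 UTC (May 22).
Add 1 hour and 20 minutes layover in Kiritimati → 05:15 UTC.
Add 15 hours 20 minutes leg 3 → 20:35 UTC.
Lagos is UTC+1:00, so local arrival = 20:35 + 1:00 = 21:35 on May 22.

21:35 on May 22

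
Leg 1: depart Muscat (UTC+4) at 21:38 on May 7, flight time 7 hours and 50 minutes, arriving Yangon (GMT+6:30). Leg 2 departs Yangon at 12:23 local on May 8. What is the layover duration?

4 hours 25 minutes

Convert departure to UTC: 21:38 − 4:00 = 17:38 UTC on May 7.
Add 7 hours 50 minutes flight time → 01:28 UTC (May 8).
Yangon is UTC+6:30, so local arrival = 01:28 + 6:30 = 07:58 on May 8.
Layover = 12:23 − 07:58 = 4 hours 25 minutes.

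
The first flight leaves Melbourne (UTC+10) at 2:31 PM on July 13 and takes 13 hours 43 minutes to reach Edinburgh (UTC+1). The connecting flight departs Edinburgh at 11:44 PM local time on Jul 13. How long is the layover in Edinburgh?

4 hours 30 minutes

Convert departure to UTC: 2:31 PM − 10:00 = 4:31 AM UTC on Jul 13.
Add 13 hours 43 minutes flight time → 6:14 PM UTC.
Edinburgh is UTC+1:00, so local arrival = 6:14 PM + 1:00 = 7:14 PM on Jul 13.
Layover = 11:44 PM − 7:14 PM = 4 hours 30 minutes.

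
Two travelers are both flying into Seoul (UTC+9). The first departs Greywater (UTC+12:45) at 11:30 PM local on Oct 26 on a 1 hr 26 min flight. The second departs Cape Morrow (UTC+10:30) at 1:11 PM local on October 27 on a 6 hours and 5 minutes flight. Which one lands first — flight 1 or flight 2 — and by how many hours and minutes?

the first, by 20 hours 35 minutes

Flight 1 in UTC: 11:30 PM − 12:45 = 10:45 AM on Oct 26.
+1 hour and 26 minutes → arrive 12:11 PM UTC on Oct 26.
Flight 2 in UTC: 1:11 PM − 10:30 = 2:41 AM on Oct 27.
+6 hours and 5 minutes → arrive 8:46 AM UTC on Oct 27.
Flight 1 lands earlier by 20 hours 35 minutes.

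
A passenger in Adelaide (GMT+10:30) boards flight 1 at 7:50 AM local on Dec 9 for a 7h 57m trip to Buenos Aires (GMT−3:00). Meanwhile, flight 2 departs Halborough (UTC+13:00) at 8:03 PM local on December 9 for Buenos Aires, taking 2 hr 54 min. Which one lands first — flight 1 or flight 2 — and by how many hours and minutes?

Flight 1 in UTC: 7:50 AM − 10:30 = 9:20 PM on Dec 8.
+7 hours and 57 minutes → arrive 5:17 AM UTC on Dec 9.
Flight 2 in UTC: 8:03 PM − 13:00 = 7:03 AM on Dec 9.
+2 hours 54 minutes → arrive 9:57 AM UTC on Dec 9.
Flight 1 lands earlier by 4 hours 40 minutes.

the first, by 4 hours 40 minutes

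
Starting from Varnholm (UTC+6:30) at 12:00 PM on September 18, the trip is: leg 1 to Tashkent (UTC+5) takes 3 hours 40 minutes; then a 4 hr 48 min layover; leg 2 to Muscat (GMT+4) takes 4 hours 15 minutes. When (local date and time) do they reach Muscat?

Convert departure to UTC: 12:00 PM − 6:30 = 5:30 AM UTC on Sep 18.
Add 3 hours and 40 minutes leg 1 → 9:10 AM UTC.
Add 4 hours 48 minutes layover in Tashkent → 1:58 PM UTC.
Add 4 hours 15 minutes leg 2 → 6:13 PM UTC.
Muscat is UTC+4:00, so local arrival = 6:13 PM + 4:00 = 10:13 PM on Sep 18.

10:13 PM on September 18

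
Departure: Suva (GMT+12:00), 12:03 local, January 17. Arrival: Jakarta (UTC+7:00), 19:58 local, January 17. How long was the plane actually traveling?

12 hours 55 minutes

Jakarta is 5:00 behind Suva.
Clock-face elapsed time (ignoring zones) is 7 hours 55 minutes.
Actual elapsed = 7 hours 55 minutes + 5:00 = 12 hours 55 minutes.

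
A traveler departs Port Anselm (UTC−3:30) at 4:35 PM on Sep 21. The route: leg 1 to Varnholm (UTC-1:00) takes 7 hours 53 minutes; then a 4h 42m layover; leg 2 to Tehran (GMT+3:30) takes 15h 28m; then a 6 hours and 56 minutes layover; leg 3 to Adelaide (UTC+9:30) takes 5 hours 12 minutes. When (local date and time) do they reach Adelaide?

9:46 PM on September 23

Convert departure to UTC: 4:35 PM + 3:30 = 8:05 PM UTC on Sep 21.
Add 7 hours 53 minutes leg 1 → 3:58 AM UTC (Sep 22).
Add 4 hours 42 minutes layover in Varnholm → 8:40 AM UTC.
Add 15 hours 28 minutes leg 2 → 12:08 AM UTC (Sep 23).
Add 6 hours 56 minutes layover in Tehran → 7:04 AM UTC.
Add 5 hours 12 minutes leg 3 → 12:16 PM UTC.
Adelaide is UTC+9:30, so local arrival = 12:16 PM + 9:30 = 9:46 PM on Sep 23.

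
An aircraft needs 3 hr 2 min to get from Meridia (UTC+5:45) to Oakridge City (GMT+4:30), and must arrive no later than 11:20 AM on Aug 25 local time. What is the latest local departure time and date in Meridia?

9:33 AM on August 25

Target arrival in UTC: 11:20 AM − 4:30 = 6:50 AM on Aug 25.
Subtract 3 hours and 2 minutes → departure 3:48 AM UTC on Aug 25.
Meridia is UTC+5:45: 3:48 AM + 5:45 = 9:33 AM on Aug 25.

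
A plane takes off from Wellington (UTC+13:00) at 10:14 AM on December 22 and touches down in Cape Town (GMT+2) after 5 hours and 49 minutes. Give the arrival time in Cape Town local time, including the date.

Convert departure to UTC: 10:14 AM − 13:00 = 9:14 PM UTC on Dec 21.
Add 5 hours 49 minutes travel time → 3:03 AM UTC (Dec 22).
Cape Town is UTC+2:00, so local arrival = 3:03 AM + 2:00 = 5:03 AM on Dec 22.

5:03 AM on December 22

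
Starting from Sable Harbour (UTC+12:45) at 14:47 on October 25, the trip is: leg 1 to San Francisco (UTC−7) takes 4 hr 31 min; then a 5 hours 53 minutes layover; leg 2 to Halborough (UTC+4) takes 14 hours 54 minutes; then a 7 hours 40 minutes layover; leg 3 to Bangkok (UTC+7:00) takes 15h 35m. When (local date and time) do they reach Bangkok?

Convert departure to UTC: 14:47 − 12:45 = 02:02 UTC on Oct 25.
Add 4 hours 31 minutes leg 1 → 06:33 UTC.
Add 5 hours and 53 minutes layover in San Francisco → 12:26 UTC.
Add 14 hours 54 minutes leg 2 → 03:20 UTC (Oct 26).
Add 7 hours and 40 minutes layover in Halborough → 11:00 UTC.
Add 15 hours and 35 minutes leg 3 → 02:35 UTC (Oct 27).
Bangkok is UTC+7:00, so local arrival = 02:35 + 7:00 = 09:35 on Oct 27.

09:35 on October 27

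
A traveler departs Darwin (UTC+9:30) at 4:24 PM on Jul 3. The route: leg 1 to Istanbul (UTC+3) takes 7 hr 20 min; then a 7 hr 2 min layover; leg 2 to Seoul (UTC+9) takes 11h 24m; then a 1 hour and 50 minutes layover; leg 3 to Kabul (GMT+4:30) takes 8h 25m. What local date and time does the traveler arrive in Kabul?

Convert departure to UTC: 4:24 PM − 9:30 = 6:54 AM UTC on Jul 3.
Add 7 hours and 20 minutes leg 1 → 2:14 PM UTC.
Add 7 hours 2 minutes layover in Istanbul → 9:16 PM UTC.
Add 11 hours and 24 minutes leg 2 → 8:40 AM UTC (Jul 4).
Add 1 hour 50 minutes layover in Seoul → 10:30 AM UTC.
Add 8 hours 25 minutes leg 3 → 6:55 PM UTC.
Kabul is UTC+4:30, so local arrival = 6:55 PM + 4:30 = 11:25 PM on Jul 4.

11:25 PM on Jul 4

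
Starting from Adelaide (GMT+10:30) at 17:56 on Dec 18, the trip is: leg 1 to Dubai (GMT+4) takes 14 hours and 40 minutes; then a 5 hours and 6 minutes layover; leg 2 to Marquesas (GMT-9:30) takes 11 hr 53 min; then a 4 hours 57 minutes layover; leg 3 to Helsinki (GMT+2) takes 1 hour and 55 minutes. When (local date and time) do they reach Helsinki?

Convert departure to UTC: 17:56 − 10:30 = 07:26 UTC on Dec 18.
Add 14 hours and 40 minutes leg 1 → 22:06 UTC.
Add 5 hours and 6 minutes layover in Dubai → 03:12 UTC (Dec 19).
Add 11 hours and 53 minutes leg 2 → 15:05 UTC.
Add 4 hours and 57 minutes layover in Marquesas → 20:02 UTC.
Add 1 hour and 55 minutes leg 3 → 21:57 UTC.
Helsinki is UTC+2:00, so local arrival = 21:57 + 2:00 = 23:57 on Dec 19.

23:57 on Dec 19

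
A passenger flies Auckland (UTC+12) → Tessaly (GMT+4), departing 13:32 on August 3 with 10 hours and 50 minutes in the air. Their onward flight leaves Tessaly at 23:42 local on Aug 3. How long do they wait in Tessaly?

7 hours 20 minutes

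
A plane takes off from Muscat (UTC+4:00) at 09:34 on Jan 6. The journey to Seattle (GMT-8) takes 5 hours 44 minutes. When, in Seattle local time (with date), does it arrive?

03:18 on January 6

Seattle is 12:00 behind Muscat.
After 5 hours 44 minutes it is 15:18 in Muscat.
Shift by the zone difference: 15:18 − 12:00 = 03:18 on Jan 6 in Seattle.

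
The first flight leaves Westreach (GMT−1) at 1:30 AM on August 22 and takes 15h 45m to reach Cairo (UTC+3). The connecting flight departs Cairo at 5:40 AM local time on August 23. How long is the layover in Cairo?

Convert departure to UTC: 1:30 AM + 1:00 = 2:30 AM UTC on Aug 22.
Add 15 hours 45 minutes flight time → 6:15 PM UTC.
Cairo is UTC+3:00, so local arrival = 6:15 PM + 3:00 = 9:15 PM on Aug 22.
Layover = 5:40 AM − 9:15 PM (+1 day) = 8 hours 25 minutes.

8 hours 25 minutes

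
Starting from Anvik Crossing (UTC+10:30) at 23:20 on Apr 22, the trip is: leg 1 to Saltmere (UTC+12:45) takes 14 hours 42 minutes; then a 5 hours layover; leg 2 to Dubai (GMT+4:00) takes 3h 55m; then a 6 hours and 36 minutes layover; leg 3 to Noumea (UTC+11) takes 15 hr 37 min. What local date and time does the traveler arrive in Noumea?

21:40 on April 24

Convert departure to UTC: 23:20 − 10:30 = 12:50 UTC on Apr 22.
Add 14 hours and 42 minutes leg 1 → 03:32 UTC (Apr 23).
Add 5 hours layover in Saltmere → 08:32 UTC.
Add 3 hours 55 minutes leg 2 → 12:27 UTC.
Add 6 hours 36 minutes layover in Dubai → 19:03 UTC.
Add 15 hours and 37 minutes leg 3 → 10:40 UTC (Apr 24).
Noumea is UTC+11:00, so local arrival = 10:40 + 11:00 = 21:40 on Apr 24.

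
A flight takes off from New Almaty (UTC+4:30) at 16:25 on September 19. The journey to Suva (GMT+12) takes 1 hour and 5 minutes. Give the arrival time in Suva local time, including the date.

01:00 on September 20

Convert departure to UTC: 16:25 − 4:30 = 11:55 UTC on Sep 19.
Add 1 hour 5 minutes travel time → 13:00 UTC.
Suva is UTC+12:00, so local arrival = 13:00 + 12:00 = 01:00 on Sep 20.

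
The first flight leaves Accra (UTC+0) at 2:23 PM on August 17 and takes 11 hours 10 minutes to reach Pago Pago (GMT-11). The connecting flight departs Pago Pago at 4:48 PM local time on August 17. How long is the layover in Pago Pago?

2 hours 15 minutes

Accra is at UTC+0, so departure is already 2:23 PM UTC on Aug 17.
Add 11 hours and 10 minutes flight time → 1:33 AM UTC (Aug 18).
Pago Pago is UTC−11:00, so local arrival = 1:33 AM − 11:00 = 2:33 PM on Aug 17.
Layover = 4:48 PM − 2:33 PM = 2 hours 15 minutes.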